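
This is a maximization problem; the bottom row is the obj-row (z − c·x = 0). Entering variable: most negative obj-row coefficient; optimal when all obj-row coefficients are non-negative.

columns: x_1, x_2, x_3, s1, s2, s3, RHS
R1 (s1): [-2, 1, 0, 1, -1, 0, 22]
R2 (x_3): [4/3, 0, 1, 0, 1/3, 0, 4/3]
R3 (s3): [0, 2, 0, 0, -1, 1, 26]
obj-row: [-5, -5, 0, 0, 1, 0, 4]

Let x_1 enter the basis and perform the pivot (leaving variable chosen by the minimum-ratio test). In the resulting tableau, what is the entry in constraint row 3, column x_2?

2

Ratio test on column x_1 — row 1: entry -2 ≤ 0; row 2: (4/3)/(4/3) = 1; row 3: entry 0 ≤ 0. Minimum is 1 at row 2 (x_3 leaves); pivot element 4/3.
Divide row 2 by 4/3; eliminate column x_1 from the other rows.
Row 3 update in column x_2: 2 − 0·0 = 2.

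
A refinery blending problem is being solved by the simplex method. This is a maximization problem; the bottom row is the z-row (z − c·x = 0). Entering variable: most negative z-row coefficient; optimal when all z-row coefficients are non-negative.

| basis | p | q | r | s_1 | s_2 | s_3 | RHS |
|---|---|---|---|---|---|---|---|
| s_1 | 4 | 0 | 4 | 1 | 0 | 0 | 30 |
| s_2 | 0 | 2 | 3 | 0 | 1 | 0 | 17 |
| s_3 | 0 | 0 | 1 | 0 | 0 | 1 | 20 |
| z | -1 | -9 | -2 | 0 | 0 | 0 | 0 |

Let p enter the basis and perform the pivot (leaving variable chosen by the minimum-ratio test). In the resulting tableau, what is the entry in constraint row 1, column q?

Ratio test on column p — row 1: 30/4 = 15/2; row 2: entry 0 ≤ 0; row 3: entry 0 ≤ 0. Minimum is 15/2 at row 1 (s_1 leaves); pivot element 4.
Divide row 1 by 4; eliminate column p from the other rows.
In the new row 1, the q entry is the old entry divided by the pivot: 0/4 = 0.

0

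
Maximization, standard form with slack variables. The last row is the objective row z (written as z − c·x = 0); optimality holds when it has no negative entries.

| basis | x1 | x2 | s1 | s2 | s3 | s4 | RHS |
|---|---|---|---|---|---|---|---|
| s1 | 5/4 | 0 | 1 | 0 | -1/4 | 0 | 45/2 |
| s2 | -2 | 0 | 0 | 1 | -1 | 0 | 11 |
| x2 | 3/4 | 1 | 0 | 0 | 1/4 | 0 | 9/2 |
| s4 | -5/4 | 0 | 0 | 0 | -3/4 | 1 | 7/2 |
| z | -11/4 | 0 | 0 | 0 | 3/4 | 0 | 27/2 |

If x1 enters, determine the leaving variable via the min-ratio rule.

Column x1 entries and ratios — s1: (45/2)/(5/4) = 18; s2: -2 ≤ 0, skip; x2: (9/2)/(3/4) = 6; s4: -5/4 ≤ 0, skip.
Smallest ratio is 6 in the row of x2, so x2 leaves.

x2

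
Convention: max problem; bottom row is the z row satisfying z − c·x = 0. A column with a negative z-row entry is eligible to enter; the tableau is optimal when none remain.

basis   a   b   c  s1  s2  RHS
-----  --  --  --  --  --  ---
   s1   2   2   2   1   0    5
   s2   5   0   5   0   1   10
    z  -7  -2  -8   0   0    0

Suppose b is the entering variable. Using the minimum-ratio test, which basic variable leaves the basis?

Column b entries and ratios — s1: 5/2 = 5/2; s2: 0 ≤ 0, skip.
Smallest ratio is 5/2 in the row of s1, so s1 leaves.

s1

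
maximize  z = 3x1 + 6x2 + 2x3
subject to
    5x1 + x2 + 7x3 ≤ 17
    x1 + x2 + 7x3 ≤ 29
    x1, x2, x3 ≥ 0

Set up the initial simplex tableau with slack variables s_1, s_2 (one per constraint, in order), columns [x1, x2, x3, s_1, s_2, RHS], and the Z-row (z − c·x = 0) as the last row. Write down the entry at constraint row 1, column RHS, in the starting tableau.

The RHS of constraint 1 is b_1 = 17.

17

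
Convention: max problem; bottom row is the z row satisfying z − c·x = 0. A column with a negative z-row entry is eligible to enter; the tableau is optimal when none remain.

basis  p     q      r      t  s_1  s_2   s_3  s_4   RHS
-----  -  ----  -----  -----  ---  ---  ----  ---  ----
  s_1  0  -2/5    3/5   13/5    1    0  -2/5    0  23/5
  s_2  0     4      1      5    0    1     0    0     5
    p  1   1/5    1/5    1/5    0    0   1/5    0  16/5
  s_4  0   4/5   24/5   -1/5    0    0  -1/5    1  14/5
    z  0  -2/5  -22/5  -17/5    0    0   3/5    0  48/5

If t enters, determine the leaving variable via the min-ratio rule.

Column t entries and ratios — s_1: (23/5)/(13/5) = 23/13; s_2: 5/5 = 1; p: (16/5)/(1/5) = 16; s_4: -1/5 ≤ 0, skip.
Smallest ratio is 1 in the row of s_2, so s_2 leaves.

s_2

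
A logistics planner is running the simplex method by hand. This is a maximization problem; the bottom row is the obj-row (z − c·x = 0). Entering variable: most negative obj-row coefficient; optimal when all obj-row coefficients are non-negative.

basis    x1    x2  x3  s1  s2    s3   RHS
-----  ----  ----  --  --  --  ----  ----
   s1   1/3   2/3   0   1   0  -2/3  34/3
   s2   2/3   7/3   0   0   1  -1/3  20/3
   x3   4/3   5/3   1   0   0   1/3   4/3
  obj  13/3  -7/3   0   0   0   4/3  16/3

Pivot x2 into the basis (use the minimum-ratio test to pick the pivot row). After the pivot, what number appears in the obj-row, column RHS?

Ratio test on column x2 — row 1: (34/3)/(2/3) = 17; row 2: (20/3)/(7/3) = 20/7; row 3: (4/3)/(5/3) = 4/5. Minimum is 4/5 at row 3 (x3 leaves); pivot element 5/3.
Divide row 3 by 5/3; eliminate column x2 from the other rows.
obj-row update in column RHS: 16/3 − (-7/3)·(4/5) = 36/5.

36/5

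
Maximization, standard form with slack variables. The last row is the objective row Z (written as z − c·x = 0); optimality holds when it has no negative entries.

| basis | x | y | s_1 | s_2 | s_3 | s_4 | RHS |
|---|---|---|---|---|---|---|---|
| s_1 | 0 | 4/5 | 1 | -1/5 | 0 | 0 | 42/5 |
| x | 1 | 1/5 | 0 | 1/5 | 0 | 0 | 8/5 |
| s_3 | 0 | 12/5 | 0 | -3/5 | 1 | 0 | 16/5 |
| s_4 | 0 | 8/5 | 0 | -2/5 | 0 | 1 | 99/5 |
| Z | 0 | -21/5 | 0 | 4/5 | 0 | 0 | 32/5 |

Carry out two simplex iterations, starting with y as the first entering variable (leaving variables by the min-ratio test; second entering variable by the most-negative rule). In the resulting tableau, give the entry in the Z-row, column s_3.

Ratio test on column y — row 1: (42/5)/(4/5) = 21/2; row 2: (8/5)/(1/5) = 8; row 3: (16/5)/(12/5) = 4/3; row 4: (99/5)/(8/5) = 99/8. Minimum is 4/3 at row 3 (s_3 leaves); pivot element 12/5.
Divide row 3 by 12/5; eliminate column y from the other rows.
Second iteration: most negative Z-row entry is -1/4 in column s_2, so s_2 enters.
Ratio test on column s_2 — row 1: entry 0 ≤ 0; row 2: (4/3)/(1/4) = 16/3; row 3: entry -1/4 ≤ 0; row 4: entry 0 ≤ 0. Minimum is 16/3 at row 2 (x leaves); pivot element 1/4.
Divide row 2 by 1/4; eliminate column s_2 from the other rows.
After both pivots, the entry at the Z-row, column s_3 is 5/3.

5/3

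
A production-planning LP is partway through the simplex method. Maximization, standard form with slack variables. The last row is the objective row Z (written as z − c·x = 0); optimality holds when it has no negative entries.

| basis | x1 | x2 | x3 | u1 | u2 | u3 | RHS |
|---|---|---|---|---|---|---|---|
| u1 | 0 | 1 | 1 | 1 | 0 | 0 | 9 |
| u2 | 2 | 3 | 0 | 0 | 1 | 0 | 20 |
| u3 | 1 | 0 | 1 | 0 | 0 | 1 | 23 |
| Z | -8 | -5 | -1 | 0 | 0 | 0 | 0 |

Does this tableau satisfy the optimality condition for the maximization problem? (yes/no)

The Z-row has a negative entry -8 in column x1, so it is not optimal.

no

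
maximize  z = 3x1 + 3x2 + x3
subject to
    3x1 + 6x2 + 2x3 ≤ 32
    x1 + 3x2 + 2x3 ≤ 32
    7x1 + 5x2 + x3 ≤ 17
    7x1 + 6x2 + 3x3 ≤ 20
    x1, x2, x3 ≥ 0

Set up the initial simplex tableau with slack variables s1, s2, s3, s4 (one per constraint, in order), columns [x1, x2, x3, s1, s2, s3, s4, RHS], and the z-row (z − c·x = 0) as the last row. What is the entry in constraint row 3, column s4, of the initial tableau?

0

Slack s4 belongs to constraint 4; its column is the unit vector e_4, so the entry in row 3 is 0.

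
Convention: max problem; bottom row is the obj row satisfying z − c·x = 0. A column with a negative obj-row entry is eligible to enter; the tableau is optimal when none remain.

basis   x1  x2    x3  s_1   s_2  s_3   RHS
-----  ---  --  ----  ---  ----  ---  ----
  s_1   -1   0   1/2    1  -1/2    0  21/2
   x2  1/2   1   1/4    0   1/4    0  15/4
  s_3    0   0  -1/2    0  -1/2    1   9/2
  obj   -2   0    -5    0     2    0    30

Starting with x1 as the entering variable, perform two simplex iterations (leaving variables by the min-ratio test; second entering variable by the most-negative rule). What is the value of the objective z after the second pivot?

Ratio test on column x1 — row 1: entry -1 ≤ 0; row 2: (15/4)/(1/2) = 15/2; row 3: entry 0 ≤ 0. Minimum is 15/2 at row 2 (x2 leaves); pivot element 1/2.
Pivot on row 2; the obj-row RHS becomes 30 − (-2)·(15/2) = 45.
Next entering variable (most negative obj-row entry -4): x3.
Ratio test on column x3 — row 1: 18/1 = 18; row 2: (15/2)/(1/2) = 15; row 3: entry -1/2 ≤ 0. Minimum is 15 at row 2 (x1 leaves); pivot element 1/2.
After the second pivot the obj-row RHS is 45 − (-4)·15 = 105.

105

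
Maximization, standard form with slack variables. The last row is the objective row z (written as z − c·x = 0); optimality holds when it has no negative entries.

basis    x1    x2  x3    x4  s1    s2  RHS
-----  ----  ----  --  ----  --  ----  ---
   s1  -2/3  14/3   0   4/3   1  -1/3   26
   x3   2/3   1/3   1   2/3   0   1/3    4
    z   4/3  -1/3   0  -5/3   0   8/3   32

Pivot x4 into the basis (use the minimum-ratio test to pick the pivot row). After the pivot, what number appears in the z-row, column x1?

Ratio test on column x4 — row 1: 26/(4/3) = 39/2; row 2: 4/(2/3) = 6. Minimum is 6 at row 2 (x3 leaves); pivot element 2/3.
Divide row 2 by 2/3; eliminate column x4 from the other rows.
z-row update in column x1: 4/3 − (-5/3)·1 = 3.

3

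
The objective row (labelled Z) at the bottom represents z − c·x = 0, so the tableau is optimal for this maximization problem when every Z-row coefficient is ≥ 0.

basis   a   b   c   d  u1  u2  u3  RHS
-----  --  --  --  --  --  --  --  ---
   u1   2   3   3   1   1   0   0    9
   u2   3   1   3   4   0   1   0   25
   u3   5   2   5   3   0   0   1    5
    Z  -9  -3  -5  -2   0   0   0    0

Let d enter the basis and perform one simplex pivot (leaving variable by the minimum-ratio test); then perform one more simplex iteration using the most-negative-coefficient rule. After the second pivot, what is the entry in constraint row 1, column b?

Ratio test on column d — row 1: 9/1 = 9; row 2: 25/4 = 25/4; row 3: 5/3 = 5/3. Minimum is 5/3 at row 3 (u3 leaves); pivot element 3.
Divide row 3 by 3; eliminate column d from the other rows.
Second iteration: most negative Z-row entry is -17/3 in column a, so a enters.
Ratio test on column a — row 1: (22/3)/(1/3) = 22; row 2: entry -11/3 ≤ 0; row 3: (5/3)/(5/3) = 1. Minimum is 1 at row 3 (d leaves); pivot element 5/3.
Divide row 3 by 5/3; eliminate column a from the other rows.
After both pivots, the entry at constraint row 1, column b is 11/5.

11/5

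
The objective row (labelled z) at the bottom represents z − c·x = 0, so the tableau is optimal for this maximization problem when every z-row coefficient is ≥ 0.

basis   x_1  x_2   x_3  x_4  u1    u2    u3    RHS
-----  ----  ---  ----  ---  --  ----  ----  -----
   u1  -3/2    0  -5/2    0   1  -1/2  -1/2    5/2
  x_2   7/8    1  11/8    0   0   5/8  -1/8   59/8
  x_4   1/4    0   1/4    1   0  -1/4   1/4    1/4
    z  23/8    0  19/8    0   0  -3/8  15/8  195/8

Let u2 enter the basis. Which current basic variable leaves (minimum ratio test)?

x_2

Column u2 entries and ratios — u1: -1/2 ≤ 0, skip; x_2: (59/8)/(5/8) = 59/5; x_4: -1/4 ≤ 0, skip.
Smallest ratio is 59/5 in the row of x_2, so x_2 leaves.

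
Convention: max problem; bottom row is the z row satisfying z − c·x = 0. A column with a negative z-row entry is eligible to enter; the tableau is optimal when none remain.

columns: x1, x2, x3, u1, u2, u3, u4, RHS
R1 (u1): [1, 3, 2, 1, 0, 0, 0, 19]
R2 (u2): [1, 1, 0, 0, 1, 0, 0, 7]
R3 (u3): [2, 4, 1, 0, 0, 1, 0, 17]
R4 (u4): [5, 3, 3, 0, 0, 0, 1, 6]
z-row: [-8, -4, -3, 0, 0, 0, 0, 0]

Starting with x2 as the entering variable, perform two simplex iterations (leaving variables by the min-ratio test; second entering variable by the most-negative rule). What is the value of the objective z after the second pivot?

Ratio test on column x2 — row 1: 19/3 = 19/3; row 2: 7/1 = 7; row 3: 17/4 = 17/4; row 4: 6/3 = 2. Minimum is 2 at row 4 (u4 leaves); pivot element 3.
Pivot on row 4; the z-row RHS becomes 0 − (-4)·2 = 8.
Next entering variable (most negative z-row entry -4/3): x1.
Ratio test on column x1 — row 1: entry -4 ≤ 0; row 2: entry -2/3 ≤ 0; row 3: entry -14/3 ≤ 0; row 4: 2/(5/3) = 6/5. Minimum is 6/5 at row 4 (x2 leaves); pivot element 5/3.
After the second pivot the z-row RHS is 8 − (-4/3)·(6/5) = 48/5.

48/5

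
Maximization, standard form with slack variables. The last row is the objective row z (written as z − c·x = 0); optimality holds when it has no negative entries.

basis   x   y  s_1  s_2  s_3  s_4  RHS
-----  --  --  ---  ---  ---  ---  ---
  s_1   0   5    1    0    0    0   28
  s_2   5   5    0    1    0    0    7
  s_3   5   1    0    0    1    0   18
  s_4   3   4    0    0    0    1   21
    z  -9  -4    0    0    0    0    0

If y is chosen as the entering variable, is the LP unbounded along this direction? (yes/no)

Column y has positive entries in row(s) 1, 2, 3, 4, so the ratio test bounds it — not unbounded.

no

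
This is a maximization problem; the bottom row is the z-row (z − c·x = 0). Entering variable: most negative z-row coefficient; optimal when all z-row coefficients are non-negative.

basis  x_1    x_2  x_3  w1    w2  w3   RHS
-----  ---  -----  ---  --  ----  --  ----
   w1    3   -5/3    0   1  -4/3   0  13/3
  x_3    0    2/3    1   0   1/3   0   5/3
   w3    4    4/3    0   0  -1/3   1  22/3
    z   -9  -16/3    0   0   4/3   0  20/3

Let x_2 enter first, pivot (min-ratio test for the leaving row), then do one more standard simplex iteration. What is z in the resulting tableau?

29

Ratio test on column x_2 — row 1: entry -5/3 ≤ 0; row 2: (5/3)/(2/3) = 5/2; row 3: (22/3)/(4/3) = 11/2. Minimum is 5/2 at row 2 (x_3 leaves); pivot element 2/3.
Pivot on row 2; the z-row RHS becomes 20/3 − (-16/3)·(5/2) = 20.
Next entering variable (most negative z-row entry -9): x_1.
Ratio test on column x_1 — row 1: (17/2)/3 = 17/6; row 2: entry 0 ≤ 0; row 3: 4/4 = 1. Minimum is 1 at row 3 (w3 leaves); pivot element 4.
After the second pivot the z-row RHS is 20 − (-9)·1 = 29.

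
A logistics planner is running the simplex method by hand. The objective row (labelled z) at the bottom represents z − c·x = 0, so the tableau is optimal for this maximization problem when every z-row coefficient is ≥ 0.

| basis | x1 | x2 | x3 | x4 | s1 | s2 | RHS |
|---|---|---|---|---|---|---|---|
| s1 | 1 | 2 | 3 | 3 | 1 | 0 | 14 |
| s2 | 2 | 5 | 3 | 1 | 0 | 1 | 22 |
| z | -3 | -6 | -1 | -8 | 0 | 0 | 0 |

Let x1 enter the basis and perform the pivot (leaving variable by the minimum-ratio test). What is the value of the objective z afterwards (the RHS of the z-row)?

33

Ratio test on column x1 — row 1: 14/1 = 14; row 2: 22/2 = 11. Minimum is 11 at row 2 (s2 leaves); pivot element 2.
Pivot on row 2; the z-row RHS becomes 0 − (-3)·11 = 33.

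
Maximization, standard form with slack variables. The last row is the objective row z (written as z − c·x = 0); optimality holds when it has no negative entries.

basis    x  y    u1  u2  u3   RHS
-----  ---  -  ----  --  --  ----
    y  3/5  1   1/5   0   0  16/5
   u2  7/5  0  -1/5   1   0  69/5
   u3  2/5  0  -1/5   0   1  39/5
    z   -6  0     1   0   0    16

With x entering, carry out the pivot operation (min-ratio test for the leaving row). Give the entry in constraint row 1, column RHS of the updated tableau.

Ratio test on column x — row 1: (16/5)/(3/5) = 16/3; row 2: (69/5)/(7/5) = 69/7; row 3: (39/5)/(2/5) = 39/2. Minimum is 16/3 at row 1 (y leaves); pivot element 3/5.
Divide row 1 by 3/5; eliminate column x from the other rows.
In the new row 1, the RHS entry is the old entry divided by the pivot: (16/5)/(3/5) = 16/3.

16/3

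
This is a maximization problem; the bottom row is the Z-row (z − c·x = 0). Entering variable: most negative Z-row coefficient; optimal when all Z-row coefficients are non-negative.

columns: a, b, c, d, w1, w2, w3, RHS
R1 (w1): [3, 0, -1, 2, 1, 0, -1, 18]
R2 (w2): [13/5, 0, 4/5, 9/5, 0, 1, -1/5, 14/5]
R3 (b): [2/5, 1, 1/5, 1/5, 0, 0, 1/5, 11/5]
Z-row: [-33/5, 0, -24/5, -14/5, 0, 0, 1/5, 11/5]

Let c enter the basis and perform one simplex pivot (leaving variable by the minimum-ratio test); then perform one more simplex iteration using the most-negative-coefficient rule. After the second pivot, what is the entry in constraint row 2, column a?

Ratio test on column c — row 1: entry -1 ≤ 0; row 2: (14/5)/(4/5) = 7/2; row 3: (11/5)/(1/5) = 11. Minimum is 7/2 at row 2 (w2 leaves); pivot element 4/5.
Divide row 2 by 4/5; eliminate column c from the other rows.
Second iteration: most negative Z-row entry is -1 in column w3, so w3 enters.
Ratio test on column w3 — row 1: entry -5/4 ≤ 0; row 2: entry -1/4 ≤ 0; row 3: (3/2)/(1/4) = 6. Minimum is 6 at row 3 (b leaves); pivot element 1/4.
Divide row 3 by 1/4; eliminate column w3 from the other rows.
After both pivots, the entry at constraint row 2, column a is 3.

3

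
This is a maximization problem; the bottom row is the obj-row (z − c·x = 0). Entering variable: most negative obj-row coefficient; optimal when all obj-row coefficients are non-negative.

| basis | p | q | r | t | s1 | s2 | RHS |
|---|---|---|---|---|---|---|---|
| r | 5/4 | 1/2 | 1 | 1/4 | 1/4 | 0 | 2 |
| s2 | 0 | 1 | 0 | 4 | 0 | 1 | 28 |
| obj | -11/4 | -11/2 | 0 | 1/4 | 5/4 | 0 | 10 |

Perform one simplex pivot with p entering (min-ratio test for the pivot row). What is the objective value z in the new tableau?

Ratio test on column p — row 1: 2/(5/4) = 8/5; row 2: entry 0 ≤ 0. Minimum is 8/5 at row 1 (r leaves); pivot element 5/4.
Pivot on row 1; the obj-row RHS becomes 10 − (-11/4)·(8/5) = 72/5.

72/5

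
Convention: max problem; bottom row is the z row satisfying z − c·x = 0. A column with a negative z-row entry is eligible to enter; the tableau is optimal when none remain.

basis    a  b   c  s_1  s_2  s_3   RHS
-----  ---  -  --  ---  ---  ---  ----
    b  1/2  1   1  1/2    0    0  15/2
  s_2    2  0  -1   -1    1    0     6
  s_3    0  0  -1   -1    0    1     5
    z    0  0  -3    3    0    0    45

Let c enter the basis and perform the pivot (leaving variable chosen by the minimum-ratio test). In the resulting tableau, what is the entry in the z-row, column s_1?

Ratio test on column c — row 1: (15/2)/1 = 15/2; row 2: entry -1 ≤ 0; row 3: entry -1 ≤ 0. Minimum is 15/2 at row 1 (b leaves); pivot element 1.
Divide row 1 by 1; eliminate column c from the other rows.
z-row update in column s_1: 3 − (-3)·(1/2) = 9/2.

9/2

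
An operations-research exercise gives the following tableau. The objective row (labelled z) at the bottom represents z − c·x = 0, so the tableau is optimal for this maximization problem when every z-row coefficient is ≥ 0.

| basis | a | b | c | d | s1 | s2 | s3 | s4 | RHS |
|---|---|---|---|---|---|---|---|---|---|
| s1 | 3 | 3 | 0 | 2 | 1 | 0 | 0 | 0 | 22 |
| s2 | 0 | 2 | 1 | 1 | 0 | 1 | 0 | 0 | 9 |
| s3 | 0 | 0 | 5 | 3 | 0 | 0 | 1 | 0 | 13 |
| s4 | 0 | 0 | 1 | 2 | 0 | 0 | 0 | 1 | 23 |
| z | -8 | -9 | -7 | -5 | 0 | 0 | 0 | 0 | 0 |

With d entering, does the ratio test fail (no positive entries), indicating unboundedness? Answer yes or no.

Column d has positive entries in row(s) 1, 2, 3, 4, so the ratio test bounds it — not unbounded.

no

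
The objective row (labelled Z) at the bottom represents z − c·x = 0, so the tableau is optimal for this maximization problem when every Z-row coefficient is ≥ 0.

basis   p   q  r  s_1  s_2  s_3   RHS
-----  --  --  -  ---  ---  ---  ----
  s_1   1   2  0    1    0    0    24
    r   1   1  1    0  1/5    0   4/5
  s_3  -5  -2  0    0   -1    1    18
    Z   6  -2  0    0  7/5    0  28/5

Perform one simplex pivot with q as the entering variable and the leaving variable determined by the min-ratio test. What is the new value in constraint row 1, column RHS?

112/5

Ratio test on column q — row 1: 24/2 = 12; row 2: (4/5)/1 = 4/5; row 3: entry -2 ≤ 0. Minimum is 4/5 at row 2 (r leaves); pivot element 1.
Divide row 2 by 1; eliminate column q from the other rows.
Row 1 update in column RHS: 24 − 2·(4/5) = 112/5.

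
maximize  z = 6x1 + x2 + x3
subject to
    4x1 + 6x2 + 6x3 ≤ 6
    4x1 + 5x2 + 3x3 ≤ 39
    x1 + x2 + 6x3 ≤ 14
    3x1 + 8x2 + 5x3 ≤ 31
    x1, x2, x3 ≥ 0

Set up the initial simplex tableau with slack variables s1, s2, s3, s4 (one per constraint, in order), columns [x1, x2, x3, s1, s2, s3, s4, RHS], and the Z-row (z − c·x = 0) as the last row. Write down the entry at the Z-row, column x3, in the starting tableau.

-1

The Z-row carries the negated objective coefficients: the x3 entry is -1.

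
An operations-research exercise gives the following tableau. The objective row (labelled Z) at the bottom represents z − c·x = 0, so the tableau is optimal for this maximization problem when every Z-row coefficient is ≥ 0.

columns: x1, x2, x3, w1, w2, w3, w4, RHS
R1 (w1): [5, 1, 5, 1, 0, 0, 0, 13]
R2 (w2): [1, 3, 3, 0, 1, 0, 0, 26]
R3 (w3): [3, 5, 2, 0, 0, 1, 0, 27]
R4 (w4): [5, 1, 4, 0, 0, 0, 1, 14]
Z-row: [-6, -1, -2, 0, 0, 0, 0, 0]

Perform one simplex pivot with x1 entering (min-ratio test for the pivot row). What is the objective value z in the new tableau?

Ratio test on column x1 — row 1: 13/5 = 13/5; row 2: 26/1 = 26; row 3: 27/3 = 9; row 4: 14/5 = 14/5. Minimum is 13/5 at row 1 (w1 leaves); pivot element 5.
Pivot on row 1; the Z-row RHS becomes 0 − (-6)·(13/5) = 78/5.

78/5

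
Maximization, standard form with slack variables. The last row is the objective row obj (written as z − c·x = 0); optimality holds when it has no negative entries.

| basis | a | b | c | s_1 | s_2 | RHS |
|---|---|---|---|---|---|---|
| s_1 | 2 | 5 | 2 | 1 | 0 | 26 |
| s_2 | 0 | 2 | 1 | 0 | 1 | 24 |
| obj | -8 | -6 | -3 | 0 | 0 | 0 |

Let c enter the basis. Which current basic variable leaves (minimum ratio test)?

s_1

Column c entries and ratios — s_1: 26/2 = 13; s_2: 24/1 = 24.
Smallest ratio is 13 in the row of s_1, so s_1 leaves.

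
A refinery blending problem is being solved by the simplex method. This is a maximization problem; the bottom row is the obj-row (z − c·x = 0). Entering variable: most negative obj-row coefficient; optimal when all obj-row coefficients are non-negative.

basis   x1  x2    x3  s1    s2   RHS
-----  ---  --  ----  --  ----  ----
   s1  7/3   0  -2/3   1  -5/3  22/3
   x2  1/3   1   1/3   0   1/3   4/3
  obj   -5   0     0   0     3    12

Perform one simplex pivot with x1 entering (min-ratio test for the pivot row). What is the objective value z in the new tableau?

194/7

Ratio test on column x1 — row 1: (22/3)/(7/3) = 22/7; row 2: (4/3)/(1/3) = 4. Minimum is 22/7 at row 1 (s1 leaves); pivot element 7/3.
Pivot on row 1; the obj-row RHS becomes 12 − (-5)·(22/7) = 194/7.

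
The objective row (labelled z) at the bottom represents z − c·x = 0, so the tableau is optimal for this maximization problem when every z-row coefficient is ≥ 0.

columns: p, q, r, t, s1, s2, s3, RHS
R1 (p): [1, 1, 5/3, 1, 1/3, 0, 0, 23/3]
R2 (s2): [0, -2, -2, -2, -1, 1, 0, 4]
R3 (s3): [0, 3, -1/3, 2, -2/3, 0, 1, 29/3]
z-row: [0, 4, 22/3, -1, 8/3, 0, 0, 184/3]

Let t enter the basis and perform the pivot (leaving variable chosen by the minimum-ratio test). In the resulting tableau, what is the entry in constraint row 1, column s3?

Ratio test on column t — row 1: (23/3)/1 = 23/3; row 2: entry -2 ≤ 0; row 3: (29/3)/2 = 29/6. Minimum is 29/6 at row 3 (s3 leaves); pivot element 2.
Divide row 3 by 2; eliminate column t from the other rows.
Row 1 update in column s3: 0 − 1·(1/2) = -1/2.

-1/2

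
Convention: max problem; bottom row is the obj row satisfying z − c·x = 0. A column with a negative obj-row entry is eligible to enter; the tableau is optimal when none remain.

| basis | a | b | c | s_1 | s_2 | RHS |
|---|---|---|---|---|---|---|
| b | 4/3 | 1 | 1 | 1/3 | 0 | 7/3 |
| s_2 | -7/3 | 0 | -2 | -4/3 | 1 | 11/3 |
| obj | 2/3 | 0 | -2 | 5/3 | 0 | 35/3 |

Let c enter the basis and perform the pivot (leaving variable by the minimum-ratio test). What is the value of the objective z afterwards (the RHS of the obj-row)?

Ratio test on column c — row 1: (7/3)/1 = 7/3; row 2: entry -2 ≤ 0. Minimum is 7/3 at row 1 (b leaves); pivot element 1.
Pivot on row 1; the obj-row RHS becomes 35/3 − (-2)·(7/3) = 49/3.

49/3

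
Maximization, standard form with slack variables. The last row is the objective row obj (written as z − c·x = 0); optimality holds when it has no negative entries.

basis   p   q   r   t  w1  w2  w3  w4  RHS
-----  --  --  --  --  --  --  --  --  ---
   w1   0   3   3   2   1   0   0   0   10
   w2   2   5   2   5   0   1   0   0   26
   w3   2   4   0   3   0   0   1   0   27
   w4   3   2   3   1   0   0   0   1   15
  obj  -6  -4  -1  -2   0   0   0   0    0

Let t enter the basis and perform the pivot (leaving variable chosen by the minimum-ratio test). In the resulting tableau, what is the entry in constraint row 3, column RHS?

12

Ratio test on column t — row 1: 10/2 = 5; row 2: 26/5 = 26/5; row 3: 27/3 = 9; row 4: 15/1 = 15. Minimum is 5 at row 1 (w1 leaves); pivot element 2.
Divide row 1 by 2; eliminate column t from the other rows.
Row 3 update in column RHS: 27 − 3·5 = 12.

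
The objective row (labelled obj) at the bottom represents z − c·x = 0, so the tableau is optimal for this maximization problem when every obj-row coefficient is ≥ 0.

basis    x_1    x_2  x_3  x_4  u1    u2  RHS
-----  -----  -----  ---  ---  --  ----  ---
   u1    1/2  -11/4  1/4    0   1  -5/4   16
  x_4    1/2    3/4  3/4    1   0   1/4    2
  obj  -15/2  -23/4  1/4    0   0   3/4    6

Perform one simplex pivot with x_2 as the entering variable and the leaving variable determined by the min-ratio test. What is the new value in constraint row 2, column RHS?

8/3

Ratio test on column x_2 — row 1: entry -11/4 ≤ 0; row 2: 2/(3/4) = 8/3. Minimum is 8/3 at row 2 (x_4 leaves); pivot element 3/4.
Divide row 2 by 3/4; eliminate column x_2 from the other rows.
In the new row 2, the RHS entry is the old entry divided by the pivot: 2/(3/4) = 8/3.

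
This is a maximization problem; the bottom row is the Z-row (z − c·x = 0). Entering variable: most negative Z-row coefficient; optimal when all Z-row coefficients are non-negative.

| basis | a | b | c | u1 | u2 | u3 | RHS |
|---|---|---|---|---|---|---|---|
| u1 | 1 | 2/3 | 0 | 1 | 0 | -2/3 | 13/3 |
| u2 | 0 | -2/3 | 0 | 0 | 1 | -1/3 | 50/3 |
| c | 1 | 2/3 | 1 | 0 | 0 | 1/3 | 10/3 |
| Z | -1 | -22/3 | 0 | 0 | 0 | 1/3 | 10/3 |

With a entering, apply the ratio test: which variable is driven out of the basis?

c

Column a entries and ratios — u1: (13/3)/1 = 13/3; u2: 0 ≤ 0, skip; c: (10/3)/1 = 10/3.
Smallest ratio is 10/3 in the row of c, so c leaves.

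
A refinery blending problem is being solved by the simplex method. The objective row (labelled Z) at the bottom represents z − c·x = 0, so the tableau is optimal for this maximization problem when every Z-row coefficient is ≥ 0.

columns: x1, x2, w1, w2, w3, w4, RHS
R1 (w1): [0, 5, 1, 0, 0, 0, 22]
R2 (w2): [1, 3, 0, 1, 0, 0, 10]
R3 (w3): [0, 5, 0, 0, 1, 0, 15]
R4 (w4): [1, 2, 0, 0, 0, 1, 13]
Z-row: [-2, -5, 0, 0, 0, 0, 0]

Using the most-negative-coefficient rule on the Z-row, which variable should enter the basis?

x2

Negative Z-row entries: x1: -2, x2: -5.
The most negative is -5 in column x2, so x2 enters.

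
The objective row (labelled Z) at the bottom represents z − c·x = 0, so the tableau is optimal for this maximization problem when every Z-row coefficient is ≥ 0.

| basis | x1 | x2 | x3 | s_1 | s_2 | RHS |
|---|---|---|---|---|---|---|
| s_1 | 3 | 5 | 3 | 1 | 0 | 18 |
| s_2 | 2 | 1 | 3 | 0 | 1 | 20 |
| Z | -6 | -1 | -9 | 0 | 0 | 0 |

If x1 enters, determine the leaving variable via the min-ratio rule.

Column x1 entries and ratios — s_1: 18/3 = 6; s_2: 20/2 = 10.
Smallest ratio is 6 in the row of s_1, so s_1 leaves.

s_1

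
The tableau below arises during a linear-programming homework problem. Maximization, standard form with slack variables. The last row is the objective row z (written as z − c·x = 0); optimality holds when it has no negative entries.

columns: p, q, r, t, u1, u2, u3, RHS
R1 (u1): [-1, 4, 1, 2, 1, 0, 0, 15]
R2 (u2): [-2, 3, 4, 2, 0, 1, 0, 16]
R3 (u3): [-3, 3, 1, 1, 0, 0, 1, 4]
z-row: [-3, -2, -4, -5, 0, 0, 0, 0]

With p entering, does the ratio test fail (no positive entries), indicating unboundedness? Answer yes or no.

yes

Every constraint-row entry in column p is ≤ 0, so increasing p is unbounded.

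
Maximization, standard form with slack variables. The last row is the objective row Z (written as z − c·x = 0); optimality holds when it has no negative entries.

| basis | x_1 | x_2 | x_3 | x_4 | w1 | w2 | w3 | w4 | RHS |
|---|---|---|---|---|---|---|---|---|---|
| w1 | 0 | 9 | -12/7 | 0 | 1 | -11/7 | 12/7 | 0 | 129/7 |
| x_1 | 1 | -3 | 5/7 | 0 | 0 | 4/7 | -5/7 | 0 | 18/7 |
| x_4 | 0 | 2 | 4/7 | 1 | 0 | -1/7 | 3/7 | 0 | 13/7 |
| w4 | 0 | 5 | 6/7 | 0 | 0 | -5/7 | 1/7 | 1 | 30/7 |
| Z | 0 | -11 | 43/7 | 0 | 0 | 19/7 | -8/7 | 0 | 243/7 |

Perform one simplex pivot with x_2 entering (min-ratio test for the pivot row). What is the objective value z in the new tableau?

309/7

Ratio test on column x_2 — row 1: (129/7)/9 = 43/21; row 2: entry -3 ≤ 0; row 3: (13/7)/2 = 13/14; row 4: (30/7)/5 = 6/7. Minimum is 6/7 at row 4 (w4 leaves); pivot element 5.
Pivot on row 4; the Z-row RHS becomes 243/7 − (-11)·(6/7) = 309/7.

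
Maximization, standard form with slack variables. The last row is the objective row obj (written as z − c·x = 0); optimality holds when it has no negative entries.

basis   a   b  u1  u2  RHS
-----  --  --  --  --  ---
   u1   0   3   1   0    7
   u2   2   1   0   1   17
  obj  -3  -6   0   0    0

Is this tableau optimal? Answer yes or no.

no

The obj-row has a negative entry -6 in column b, so it is not optimal.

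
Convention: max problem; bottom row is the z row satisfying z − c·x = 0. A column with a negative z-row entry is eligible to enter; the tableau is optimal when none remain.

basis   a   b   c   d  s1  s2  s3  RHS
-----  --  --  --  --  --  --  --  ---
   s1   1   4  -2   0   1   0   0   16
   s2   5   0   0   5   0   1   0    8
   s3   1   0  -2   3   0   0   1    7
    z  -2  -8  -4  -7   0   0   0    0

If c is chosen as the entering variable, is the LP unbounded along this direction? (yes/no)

yes

Every constraint-row entry in column c is ≤ 0, so increasing c is unbounded.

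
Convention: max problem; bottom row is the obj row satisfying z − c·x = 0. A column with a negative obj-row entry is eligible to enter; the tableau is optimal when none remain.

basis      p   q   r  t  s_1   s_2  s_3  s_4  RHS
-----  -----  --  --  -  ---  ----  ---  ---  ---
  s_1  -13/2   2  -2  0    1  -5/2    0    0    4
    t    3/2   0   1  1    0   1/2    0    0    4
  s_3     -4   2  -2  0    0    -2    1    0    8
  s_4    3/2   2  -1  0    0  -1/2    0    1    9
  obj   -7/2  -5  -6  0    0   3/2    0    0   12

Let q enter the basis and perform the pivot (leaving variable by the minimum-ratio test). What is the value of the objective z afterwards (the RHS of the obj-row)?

22

Ratio test on column q — row 1: 4/2 = 2; row 2: entry 0 ≤ 0; row 3: 8/2 = 4; row 4: 9/2 = 9/2. Minimum is 2 at row 1 (s_1 leaves); pivot element 2.
Pivot on row 1; the obj-row RHS becomes 12 − (-5)·2 = 22.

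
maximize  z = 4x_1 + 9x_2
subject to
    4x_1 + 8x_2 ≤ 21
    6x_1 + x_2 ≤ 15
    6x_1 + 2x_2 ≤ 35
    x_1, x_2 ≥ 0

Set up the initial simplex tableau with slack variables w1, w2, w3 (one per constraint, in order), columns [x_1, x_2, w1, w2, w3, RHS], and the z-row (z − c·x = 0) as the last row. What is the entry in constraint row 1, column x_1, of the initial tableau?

Constraint 1 has coefficient 4 on x_1.

4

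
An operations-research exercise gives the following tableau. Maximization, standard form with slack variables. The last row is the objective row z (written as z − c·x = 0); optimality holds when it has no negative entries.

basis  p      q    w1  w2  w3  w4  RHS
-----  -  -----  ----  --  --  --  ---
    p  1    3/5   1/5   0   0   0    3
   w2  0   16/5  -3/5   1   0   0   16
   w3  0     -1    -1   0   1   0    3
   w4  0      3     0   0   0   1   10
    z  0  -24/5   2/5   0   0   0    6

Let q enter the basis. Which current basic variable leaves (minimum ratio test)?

Column q entries and ratios — p: 3/(3/5) = 5; w2: 16/(16/5) = 5; w3: -1 ≤ 0, skip; w4: 10/3 = 10/3.
Smallest ratio is 10/3 in the row of w4, so w4 leaves.

w4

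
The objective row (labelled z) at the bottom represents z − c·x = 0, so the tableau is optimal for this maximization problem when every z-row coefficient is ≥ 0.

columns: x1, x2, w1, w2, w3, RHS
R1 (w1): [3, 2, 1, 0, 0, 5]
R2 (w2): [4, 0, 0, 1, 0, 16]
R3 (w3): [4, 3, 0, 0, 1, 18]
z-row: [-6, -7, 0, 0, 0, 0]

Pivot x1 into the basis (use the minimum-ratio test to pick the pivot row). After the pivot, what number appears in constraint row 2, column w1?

Ratio test on column x1 — row 1: 5/3 = 5/3; row 2: 16/4 = 4; row 3: 18/4 = 9/2. Minimum is 5/3 at row 1 (w1 leaves); pivot element 3.
Divide row 1 by 3; eliminate column x1 from the other rows.
Row 2 update in column w1: 0 − 4·(1/3) = -4/3.

-4/3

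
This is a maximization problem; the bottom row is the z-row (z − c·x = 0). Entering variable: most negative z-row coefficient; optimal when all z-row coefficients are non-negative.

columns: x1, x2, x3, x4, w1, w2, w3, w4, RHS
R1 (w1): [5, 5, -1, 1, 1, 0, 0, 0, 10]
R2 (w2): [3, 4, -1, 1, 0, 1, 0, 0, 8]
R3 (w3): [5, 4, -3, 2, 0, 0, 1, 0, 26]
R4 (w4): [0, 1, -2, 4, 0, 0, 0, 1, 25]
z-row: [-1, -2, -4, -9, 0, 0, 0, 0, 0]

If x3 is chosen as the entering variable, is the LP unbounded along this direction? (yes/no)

Every constraint-row entry in column x3 is ≤ 0, so increasing x3 is unbounded.

yes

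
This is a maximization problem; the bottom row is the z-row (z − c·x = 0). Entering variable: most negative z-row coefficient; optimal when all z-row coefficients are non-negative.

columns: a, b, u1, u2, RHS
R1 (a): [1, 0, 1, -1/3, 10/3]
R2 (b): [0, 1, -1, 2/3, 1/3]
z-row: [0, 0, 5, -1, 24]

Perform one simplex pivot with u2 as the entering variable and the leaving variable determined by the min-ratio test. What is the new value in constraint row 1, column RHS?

7/2

Ratio test on column u2 — row 1: entry -1/3 ≤ 0; row 2: (1/3)/(2/3) = 1/2. Minimum is 1/2 at row 2 (b leaves); pivot element 2/3.
Divide row 2 by 2/3; eliminate column u2 from the other rows.
Row 1 update in column RHS: 10/3 − (-1/3)·(1/2) = 7/2.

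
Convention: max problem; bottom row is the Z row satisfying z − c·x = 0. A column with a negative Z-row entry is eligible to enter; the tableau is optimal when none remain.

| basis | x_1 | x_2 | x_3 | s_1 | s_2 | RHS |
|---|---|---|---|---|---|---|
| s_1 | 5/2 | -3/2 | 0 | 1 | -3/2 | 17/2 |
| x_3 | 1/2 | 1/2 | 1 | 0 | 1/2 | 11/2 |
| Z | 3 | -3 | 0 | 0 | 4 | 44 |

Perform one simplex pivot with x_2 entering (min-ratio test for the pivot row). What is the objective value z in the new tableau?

Ratio test on column x_2 — row 1: entry -3/2 ≤ 0; row 2: (11/2)/(1/2) = 11. Minimum is 11 at row 2 (x_3 leaves); pivot element 1/2.
Pivot on row 2; the Z-row RHS becomes 44 − (-3)·11 = 77.

77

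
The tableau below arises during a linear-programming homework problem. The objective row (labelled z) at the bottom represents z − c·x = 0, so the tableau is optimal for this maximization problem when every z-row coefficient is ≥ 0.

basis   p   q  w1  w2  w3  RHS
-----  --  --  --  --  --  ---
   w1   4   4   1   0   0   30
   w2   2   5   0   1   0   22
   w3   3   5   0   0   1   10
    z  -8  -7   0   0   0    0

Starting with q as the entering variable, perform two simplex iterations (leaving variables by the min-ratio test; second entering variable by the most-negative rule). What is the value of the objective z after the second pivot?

80/3

Ratio test on column q — row 1: 30/4 = 15/2; row 2: 22/5 = 22/5; row 3: 10/5 = 2. Minimum is 2 at row 3 (w3 leaves); pivot element 5.
Pivot on row 3; the z-row RHS becomes 0 − (-7)·2 = 14.
Next entering variable (most negative z-row entry -19/5): p.
Ratio test on column p — row 1: 22/(8/5) = 55/4; row 2: entry -1 ≤ 0; row 3: 2/(3/5) = 10/3. Minimum is 10/3 at row 3 (q leaves); pivot element 3/5.
After the second pivot the z-row RHS is 14 − (-19/5)·(10/3) = 80/3.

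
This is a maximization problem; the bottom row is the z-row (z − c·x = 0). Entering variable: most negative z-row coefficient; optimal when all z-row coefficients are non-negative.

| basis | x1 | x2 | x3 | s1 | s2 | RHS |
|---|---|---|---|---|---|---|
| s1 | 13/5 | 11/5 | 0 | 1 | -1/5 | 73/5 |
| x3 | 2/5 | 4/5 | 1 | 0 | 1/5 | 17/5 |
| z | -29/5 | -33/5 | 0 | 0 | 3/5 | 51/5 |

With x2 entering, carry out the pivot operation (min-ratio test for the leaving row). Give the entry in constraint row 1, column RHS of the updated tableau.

21/4

Ratio test on column x2 — row 1: (73/5)/(11/5) = 73/11; row 2: (17/5)/(4/5) = 17/4. Minimum is 17/4 at row 2 (x3 leaves); pivot element 4/5.
Divide row 2 by 4/5; eliminate column x2 from the other rows.
Row 1 update in column RHS: 73/5 − (11/5)·(17/4) = 21/4.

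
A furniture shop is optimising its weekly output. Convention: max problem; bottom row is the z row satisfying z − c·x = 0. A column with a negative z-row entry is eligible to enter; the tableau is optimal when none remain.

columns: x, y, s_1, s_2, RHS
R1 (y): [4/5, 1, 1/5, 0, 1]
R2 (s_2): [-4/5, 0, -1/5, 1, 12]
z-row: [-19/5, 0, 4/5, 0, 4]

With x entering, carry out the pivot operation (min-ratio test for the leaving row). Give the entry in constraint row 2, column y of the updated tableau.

1

Ratio test on column x — row 1: 1/(4/5) = 5/4; row 2: entry -4/5 ≤ 0. Minimum is 5/4 at row 1 (y leaves); pivot element 4/5.
Divide row 1 by 4/5; eliminate column x from the other rows.
Row 2 update in column y: 0 − (-4/5)·(5/4) = 1.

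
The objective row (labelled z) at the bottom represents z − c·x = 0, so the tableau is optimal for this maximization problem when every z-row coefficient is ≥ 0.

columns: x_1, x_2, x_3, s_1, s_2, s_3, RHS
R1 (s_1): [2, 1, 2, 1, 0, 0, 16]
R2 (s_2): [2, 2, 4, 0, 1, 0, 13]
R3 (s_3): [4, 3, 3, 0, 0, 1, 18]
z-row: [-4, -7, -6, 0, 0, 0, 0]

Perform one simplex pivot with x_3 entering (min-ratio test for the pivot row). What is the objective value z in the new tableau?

Ratio test on column x_3 — row 1: 16/2 = 8; row 2: 13/4 = 13/4; row 3: 18/3 = 6. Minimum is 13/4 at row 2 (s_2 leaves); pivot element 4.
Pivot on row 2; the z-row RHS becomes 0 − (-6)·(13/4) = 39/2.

39/2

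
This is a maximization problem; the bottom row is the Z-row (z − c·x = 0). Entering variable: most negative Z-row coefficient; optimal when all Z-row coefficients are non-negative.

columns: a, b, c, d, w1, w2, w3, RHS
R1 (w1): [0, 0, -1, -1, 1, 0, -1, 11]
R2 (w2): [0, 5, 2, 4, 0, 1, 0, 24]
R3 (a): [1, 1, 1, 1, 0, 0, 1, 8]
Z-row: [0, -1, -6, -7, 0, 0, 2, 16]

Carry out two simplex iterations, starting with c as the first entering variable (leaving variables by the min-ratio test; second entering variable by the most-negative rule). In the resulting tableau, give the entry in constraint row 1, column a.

1

Ratio test on column c — row 1: entry -1 ≤ 0; row 2: 24/2 = 12; row 3: 8/1 = 8. Minimum is 8 at row 3 (a leaves); pivot element 1.
Divide row 3 by 1; eliminate column c from the other rows.
Second iteration: most negative Z-row entry is -1 in column d, so d enters.
Ratio test on column d — row 1: entry 0 ≤ 0; row 2: 8/2 = 4; row 3: 8/1 = 8. Minimum is 4 at row 2 (w2 leaves); pivot element 2.
Divide row 2 by 2; eliminate column d from the other rows.
After both pivots, the entry at constraint row 1, column a is 1.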